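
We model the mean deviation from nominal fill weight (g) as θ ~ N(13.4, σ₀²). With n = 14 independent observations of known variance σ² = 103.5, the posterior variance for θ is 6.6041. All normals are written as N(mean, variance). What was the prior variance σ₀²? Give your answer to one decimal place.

σ₀² = 61.9

For the Normal–Normal model with known σ², precisions add: τ_n = τ₀ + n/σ².
So 1/σ₀² = 1/6.6041 − 14/103.5 = 0.151421 − 0.135266 = 0.016155.
Hence σ₀² = 1/0.016155 ≈ 61.9.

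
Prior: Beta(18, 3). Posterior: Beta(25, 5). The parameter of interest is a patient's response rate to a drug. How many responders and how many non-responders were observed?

Beta is conjugate to the binomial likelihood: posterior = Beta(α+s, β+f).
So s = 25 − 18 = 7 and f = 5 − 3 = 2.

7 responders and 2 non-responders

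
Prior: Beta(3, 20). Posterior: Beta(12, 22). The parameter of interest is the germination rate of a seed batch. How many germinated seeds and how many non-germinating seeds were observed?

A Beta(a, b) prior with s successes and f failures in binomial data gives a Beta(a+s, b+f) posterior.
Match parameters: s=12−3=9, f=22−20=2.

9 germinated seeds and 2 non-germinating seeds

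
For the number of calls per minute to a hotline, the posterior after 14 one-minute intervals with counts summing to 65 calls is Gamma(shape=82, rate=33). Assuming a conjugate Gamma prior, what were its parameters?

Gamma(shape=17, rate=19)

A Gamma(α, β) prior (rate parametrization) on a Poisson rate with n observations summing to S gives posterior Gamma(α+S, β+n).
So α = 82 − 65 = 17 and β = 33 − 14 = 19.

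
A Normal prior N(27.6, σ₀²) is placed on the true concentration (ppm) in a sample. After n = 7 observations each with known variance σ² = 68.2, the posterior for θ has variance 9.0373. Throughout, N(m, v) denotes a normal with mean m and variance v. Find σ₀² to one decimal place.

Posterior precision equals prior precision plus data precision: 1/σ_n² = 1/σ₀² + n/σ².
So 1/σ₀² = 1/9.0373 − 7/68.2 = 0.110653 − 0.102639 = 0.008014.
Hence σ₀² = 1/0.008014 ≈ 124.8.

σ₀² = 124.8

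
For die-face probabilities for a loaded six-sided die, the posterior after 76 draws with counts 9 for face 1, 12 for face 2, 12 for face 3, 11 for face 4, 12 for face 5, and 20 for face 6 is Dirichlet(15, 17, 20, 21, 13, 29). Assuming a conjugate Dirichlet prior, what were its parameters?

Dirichlet(6, 5, 8, 10, 1, 9)

For a Dirichlet(α) prior with multinomial counts c, the posterior is Dirichlet(α + c) componentwise.
Subtract each count from the matching posterior parameter: 15−9=6, 17−12=5, 20−12=8, 21−11=10, 13−12=1, 29−20=9.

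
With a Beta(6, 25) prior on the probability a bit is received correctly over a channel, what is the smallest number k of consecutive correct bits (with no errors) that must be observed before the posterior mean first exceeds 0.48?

After k correct bits and 0 errors the posterior is Beta(6+k, 25), with mean (6+k)/(6+25+k).
Set (6+k)/(31+k) > 0.48 and solve: k > (0.48·31 − 6)/(1 − 0.48) = 17.077.
The smallest integer exceeding 17.077 is 18.

k = 18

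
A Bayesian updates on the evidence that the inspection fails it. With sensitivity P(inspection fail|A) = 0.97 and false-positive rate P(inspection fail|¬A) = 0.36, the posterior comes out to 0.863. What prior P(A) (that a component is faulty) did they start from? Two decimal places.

P(A) = 0.70

Bayes' rule in odds form gives O(A|E) = O(A)·[P(E|A)/P(E|¬A)], hence O(A) = O(A|E)/LR.
Posterior odds = 0.863/(1−0.863) = 6.2993. LR = 0.97/0.36 = 2.6944.
Prior odds = 6.2993/2.6944 = 2.3379, so P(A) = 2.3379/(1+2.3379) ≈ 0.70.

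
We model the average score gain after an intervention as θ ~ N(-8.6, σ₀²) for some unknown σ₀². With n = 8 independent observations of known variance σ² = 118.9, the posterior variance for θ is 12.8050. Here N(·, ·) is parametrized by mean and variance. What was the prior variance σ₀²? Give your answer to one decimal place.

σ₀² = 92.5

For the Normal–Normal model with known σ², precisions add: τ_n = τ₀ + n/σ².
So 1/σ₀² = 1/12.8050 − 8/118.9 = 0.078094 − 0.067283 = 0.010811.
Hence σ₀² = 1/0.010811 ≈ 92.5.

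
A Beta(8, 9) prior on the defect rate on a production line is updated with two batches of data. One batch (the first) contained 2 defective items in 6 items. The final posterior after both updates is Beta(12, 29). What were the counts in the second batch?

2 defective items and 16 good items

Because Beta–binomial updating is additive in the counts, the combined data contributed (α_post−α_prior, β_post−β_prior) successes and failures.
Total across both batches: 12−8=4 defective items, 29−9=20 good items.
Subtract the first batch: 4−2=2 defective items and 20−4=16 good items.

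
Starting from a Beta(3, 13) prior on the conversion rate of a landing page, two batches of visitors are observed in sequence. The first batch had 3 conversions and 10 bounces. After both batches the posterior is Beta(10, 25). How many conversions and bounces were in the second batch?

Because Beta–binomial updating is additive in the counts, the combined data contributed (α_post−α_prior, β_post−β_prior) successes and failures.
Total across both batches: 10−3=7 conversions, 25−13=12 bounces.
Subtract the first batch: 7−3=4 conversions and 12−10=2 bounces.

4 conversions and 2 bounces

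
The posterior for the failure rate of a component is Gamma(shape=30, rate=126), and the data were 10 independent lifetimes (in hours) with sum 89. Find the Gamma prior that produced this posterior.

Gamma–exponential conjugacy: posterior shape = α + n, posterior rate = β + Σtᵢ.
So α = 30 − 10 = 20 and β = 126 − 89 = 37.

Gamma(shape=20, rate=37)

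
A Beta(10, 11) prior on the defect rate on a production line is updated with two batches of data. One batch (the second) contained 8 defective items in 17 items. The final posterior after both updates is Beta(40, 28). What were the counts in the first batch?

Sequential conjugate updates are equivalent to a single update on the pooled data, so total successes = posterior α − prior α and total failures = posterior β − prior β.
Total across both batches: 40−10=30 defective items, 28−11=17 good items.
Subtract the second batch: 30−8=22 defective items and 17−9=8 good items.

22 defective items and 8 good items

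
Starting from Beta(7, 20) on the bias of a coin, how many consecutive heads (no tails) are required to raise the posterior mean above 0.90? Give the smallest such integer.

After k heads and 0 tails the posterior is Beta(7+k, 20), with mean (7+k)/(7+20+k).
Set (7+k)/(27+k) > 0.90 and solve: k > (0.90·27 − 7)/(1 − 0.90) = 173.000.
The smallest integer exceeding 173.000 is 174.

k = 174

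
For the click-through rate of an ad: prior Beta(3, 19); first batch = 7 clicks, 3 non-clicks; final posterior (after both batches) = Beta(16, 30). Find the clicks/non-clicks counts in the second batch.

6 clicks and 8 non-clicks

Sequential conjugate updates are equivalent to a single update on the pooled data, so total successes = posterior α − prior α and total failures = posterior β − prior β.
Total across both batches: 16−3=13 clicks, 30−19=11 non-clicks.
Subtract the first batch: 13−7=6 clicks and 11−3=8 non-clicks.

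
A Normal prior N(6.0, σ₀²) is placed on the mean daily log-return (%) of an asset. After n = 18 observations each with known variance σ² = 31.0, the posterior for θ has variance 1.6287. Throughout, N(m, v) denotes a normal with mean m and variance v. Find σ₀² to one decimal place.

σ₀² = 30.0

For the Normal–Normal model with known σ², precisions add: τ_n = τ₀ + n/σ².
So 1/σ₀² = 1/1.6287 − 18/31.0 = 0.613987 − 0.580645 = 0.033342.
Hence σ₀² = 1/0.033342 ≈ 30.0.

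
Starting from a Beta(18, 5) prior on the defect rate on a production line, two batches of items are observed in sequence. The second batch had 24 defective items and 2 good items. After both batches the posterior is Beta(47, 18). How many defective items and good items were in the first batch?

5 defective items and 11 good items

Sequential conjugate updates are equivalent to a single update on the pooled data, so total successes = posterior α − prior α and total failures = posterior β − prior β.
Total across both batches: 47−18=29 defective items, 18−5=13 good items.
Subtract the second batch: 29−24=5 defective items and 13−2=11 good items.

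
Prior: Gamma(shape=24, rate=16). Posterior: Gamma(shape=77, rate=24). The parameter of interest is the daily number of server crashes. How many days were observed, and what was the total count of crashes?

n = 8 days with total 53 crashes

A Gamma(α, β) prior (rate parametrization) on a Poisson rate with n observations summing to S gives posterior Gamma(α+S, β+n).
Matching: Σxᵢ = 77 − 24 = 53 and n = 24 − 16 = 8.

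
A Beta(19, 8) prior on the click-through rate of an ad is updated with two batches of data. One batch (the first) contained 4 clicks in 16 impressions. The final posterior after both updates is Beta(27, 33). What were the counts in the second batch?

4 clicks and 13 non-clicks

Sequential conjugate updates are equivalent to a single update on the pooled data, so total successes = posterior α − prior α and total failures = posterior β − prior β.
Total across both batches: 27−19=8 clicks, 33−8=25 non-clicks.
Subtract the first batch: 8−4=4 clicks and 25−12=13 non-clicks.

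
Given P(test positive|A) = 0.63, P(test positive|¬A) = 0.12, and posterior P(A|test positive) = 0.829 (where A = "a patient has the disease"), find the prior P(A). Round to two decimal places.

P(A) = 0.48

Bayes' rule in odds form gives O(A|E) = O(A)·[P(E|A)/P(E|¬A)], hence O(A) = O(A|E)/LR.
Posterior odds = 0.829/(1−0.829) = 4.8480. LR = 0.63/0.12 = 5.2500.
Prior odds = 4.8480/5.2500 = 0.9234, so P(A) = 0.9234/(1+0.9234) ≈ 0.48.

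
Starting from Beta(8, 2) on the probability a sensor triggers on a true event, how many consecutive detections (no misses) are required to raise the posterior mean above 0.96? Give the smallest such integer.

k = 41

After k detections and 0 misses the posterior is Beta(8+k, 2), with mean (8+k)/(8+2+k).
Set (8+k)/(10+k) > 0.96 and solve: k > (0.96·10 − 8)/(1 − 0.96) = 40.000.
The smallest integer exceeding 40.000 is 41.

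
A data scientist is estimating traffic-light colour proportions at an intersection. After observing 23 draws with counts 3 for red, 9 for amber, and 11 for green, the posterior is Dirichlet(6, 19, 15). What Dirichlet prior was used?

Dirichlet(3, 10, 4)

For a Dirichlet(α) prior with multinomial counts c, the posterior is Dirichlet(α + c) componentwise.
Subtract each count from the matching posterior parameter: 6−3=3, 19−9=10, 15−11=4.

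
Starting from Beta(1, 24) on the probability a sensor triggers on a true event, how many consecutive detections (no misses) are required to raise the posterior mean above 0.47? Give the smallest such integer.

After k detections and 0 misses the posterior is Beta(1+k, 24), with mean (1+k)/(1+24+k).
Set (1+k)/(25+k) > 0.47 and solve: k > (0.47·25 − 1)/(1 − 0.47) = 20.283.
The smallest integer exceeding 20.283 is 21, and checking k=21: (22)/(46) = 0.4783 > 0.47.

k = 21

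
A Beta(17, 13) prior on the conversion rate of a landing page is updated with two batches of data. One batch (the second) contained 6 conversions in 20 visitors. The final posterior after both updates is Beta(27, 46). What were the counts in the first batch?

4 conversions and 19 bounces

Because Beta–binomial updating is additive in the counts, the combined data contributed (α_post−α_prior, β_post−β_prior) successes and failures.
Total across both batches: 27−17=10 conversions, 46−13=33 bounces.
Subtract the second batch: 10−6=4 conversions and 33−14=19 bounces.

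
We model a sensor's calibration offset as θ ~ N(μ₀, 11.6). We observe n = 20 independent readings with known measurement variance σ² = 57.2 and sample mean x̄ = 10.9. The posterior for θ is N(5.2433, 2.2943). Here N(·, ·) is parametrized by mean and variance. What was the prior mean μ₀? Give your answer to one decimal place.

μ₀ = -17.7

With known observation variance, the Normal–Normal posterior has precision τ_n = τ₀ + n/σ² and mean μ_n = (τ₀μ₀ + (n/σ²)x̄)/τ_n.
Here τ₀ = 1/11.6 = 0.086207 and τ_data = 20/57.2 = 0.349650, so τ_n = 0.435857.
Rearranging for μ₀: μ₀ = (μ_n·τ_n − τ_data·x̄)/τ₀ = (5.2433·0.435857 − 0.349650·10.9) / 0.086207 = -1.525856/0.086207 ≈ -17.7.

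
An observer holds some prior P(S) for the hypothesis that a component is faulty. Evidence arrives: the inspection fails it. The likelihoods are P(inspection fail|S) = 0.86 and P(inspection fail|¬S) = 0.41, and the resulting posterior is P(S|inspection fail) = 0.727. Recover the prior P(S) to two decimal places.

In odds form, posterior odds = prior odds × likelihood ratio, so prior odds = posterior odds ÷ LR.
Posterior odds = 0.727/(1−0.727) = 2.6630. LR = 0.86/0.41 = 2.0976.
Prior odds = 2.6630/2.0976 = 1.2695, so P(S) = 1.2695/(1+1.2695) ≈ 0.56.

P(S) = 0.56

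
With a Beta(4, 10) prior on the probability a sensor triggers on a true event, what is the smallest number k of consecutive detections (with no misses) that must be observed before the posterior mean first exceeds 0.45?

k = 5

After k detections and 0 misses the posterior is Beta(4+k, 10), with mean (4+k)/(4+10+k).
Set (4+k)/(14+k) > 0.45 and solve: k > (0.45·14 − 4)/(1 − 0.45) = 4.182.
The smallest integer exceeding 4.182 is 5.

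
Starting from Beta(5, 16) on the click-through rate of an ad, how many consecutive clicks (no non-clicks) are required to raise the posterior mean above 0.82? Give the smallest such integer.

After k clicks and 0 non-clicks the posterior is Beta(5+k, 16), with mean (5+k)/(5+16+k).
Set (5+k)/(21+k) > 0.82 and solve: k > (0.82·21 − 5)/(1 − 0.82) = 67.889.
The smallest integer exceeding 67.889 is 68, and checking k=68: (73)/(89) = 0.8202 > 0.82.

k = 68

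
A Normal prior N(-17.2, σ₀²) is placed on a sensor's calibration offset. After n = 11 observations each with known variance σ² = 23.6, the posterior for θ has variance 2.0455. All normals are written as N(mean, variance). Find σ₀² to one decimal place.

Posterior precision equals prior precision plus data precision: 1/σ_n² = 1/σ₀² + n/σ².
So 1/σ₀² = 1/2.0455 − 11/23.6 = 0.488878 − 0.466102 = 0.022776.
Hence σ₀² = 1/0.022776 ≈ 43.9.

σ₀² = 43.9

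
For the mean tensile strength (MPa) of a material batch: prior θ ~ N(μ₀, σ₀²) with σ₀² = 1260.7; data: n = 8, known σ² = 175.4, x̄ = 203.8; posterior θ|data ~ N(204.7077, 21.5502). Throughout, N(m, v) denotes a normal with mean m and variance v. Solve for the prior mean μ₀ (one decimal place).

With known observation variance, the Normal–Normal posterior has precision τ_n = τ₀ + n/σ² and mean μ_n = (τ₀μ₀ + (n/σ²)x̄)/τ_n.
Here τ₀ = 1/1260.7 = 0.000793 and τ_data = 8/175.4 = 0.045610, so τ_n = 0.046403.
Rearranging for μ₀: μ₀ = (μ_n·τ_n − τ_data·x̄)/τ₀ = (204.7077·0.046403 − 0.045610·203.8) / 0.000793 = 0.203733/0.000793 ≈ 256.9.

μ₀ = 256.9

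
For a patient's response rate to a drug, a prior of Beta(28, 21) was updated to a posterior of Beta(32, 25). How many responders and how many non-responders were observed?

A Beta(a, b) prior with s successes and f failures in binomial data gives a Beta(a+s, b+f) posterior.
So s = 32 − 28 = 4 and f = 25 − 21 = 4.

4 responders and 4 non-responders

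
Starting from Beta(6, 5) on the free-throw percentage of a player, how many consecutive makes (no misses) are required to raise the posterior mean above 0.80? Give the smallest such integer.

After k makes and 0 misses the posterior is Beta(6+k, 5), with mean (6+k)/(6+5+k).
Set (6+k)/(11+k) > 0.80 and solve: k > (0.80·11 − 6)/(1 − 0.80) = 14.000.
The smallest integer exceeding 14.000 is 15, and checking k=15: (21)/(26) = 0.8077 > 0.80.

k = 15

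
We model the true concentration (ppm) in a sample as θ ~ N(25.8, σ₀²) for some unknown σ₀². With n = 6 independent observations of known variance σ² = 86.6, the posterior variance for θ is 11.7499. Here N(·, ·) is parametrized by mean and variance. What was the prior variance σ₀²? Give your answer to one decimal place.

For the Normal–Normal model with known σ², precisions add: τ_n = τ₀ + n/σ².
So 1/σ₀² = 1/11.7499 − 6/86.6 = 0.085107 − 0.069284 = 0.015823.
Hence σ₀² = 1/0.015823 ≈ 63.2.

σ₀² = 63.2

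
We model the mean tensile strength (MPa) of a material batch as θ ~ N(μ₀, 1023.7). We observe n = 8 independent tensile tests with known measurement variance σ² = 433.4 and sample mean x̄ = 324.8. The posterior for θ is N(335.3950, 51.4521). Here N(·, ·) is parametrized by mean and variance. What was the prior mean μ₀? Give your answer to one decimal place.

The posterior mean is a precision-weighted average: μ_n = (τ₀μ₀ + τ_data·x̄)/(τ₀+τ_data), with τ₀=1/σ₀² and τ_data=n/σ².
Here τ₀ = 1/1023.7 = 0.000977 and τ_data = 8/433.4 = 0.018459, so τ_n = 0.019436.
Rearranging for μ₀: μ₀ = (μ_n·τ_n − τ_data·x̄)/τ₀ = (335.3950·0.019436 − 0.018459·324.8) / 0.000977 = 0.523254/0.000977 ≈ 535.6.

μ₀ = 535.6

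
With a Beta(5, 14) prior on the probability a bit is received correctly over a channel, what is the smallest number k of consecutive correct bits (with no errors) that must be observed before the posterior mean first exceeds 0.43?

After k correct bits and 0 errors the posterior is Beta(5+k, 14), with mean (5+k)/(5+14+k).
Set (5+k)/(19+k) > 0.43 and solve: k > (0.43·19 − 5)/(1 − 0.43) = 5.561.
The smallest integer exceeding 5.561 is 6.

k = 6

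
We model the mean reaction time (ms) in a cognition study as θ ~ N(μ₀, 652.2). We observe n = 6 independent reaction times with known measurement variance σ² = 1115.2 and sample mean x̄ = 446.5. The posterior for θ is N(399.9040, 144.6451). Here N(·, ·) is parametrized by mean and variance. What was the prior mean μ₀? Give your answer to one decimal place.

μ₀ = 236.4

The posterior mean is a precision-weighted average: μ_n = (τ₀μ₀ + τ_data·x̄)/(τ₀+τ_data), with τ₀=1/σ₀² and τ_data=n/σ².
Here τ₀ = 1/652.2 = 0.001533 and τ_data = 6/1115.2 = 0.005380, so τ_n = 0.006913.
Rearranging for μ₀: μ₀ = (μ_n·τ_n − τ_data·x̄)/τ₀ = (399.9040·0.006913 − 0.005380·446.5) / 0.001533 = 0.362366/0.001533 ≈ 236.4.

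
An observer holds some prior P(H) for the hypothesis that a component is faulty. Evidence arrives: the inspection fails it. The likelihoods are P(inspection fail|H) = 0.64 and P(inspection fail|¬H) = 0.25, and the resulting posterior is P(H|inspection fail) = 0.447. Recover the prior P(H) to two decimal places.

Bayes' rule in odds form gives O(H|E) = O(H)·[P(E|H)/P(E|¬H)], hence O(H) = O(H|E)/LR.
Posterior odds = 0.447/(1−0.447) = 0.8083. LR = 0.64/0.25 = 2.5600.
Prior odds = 0.8083/2.5600 = 0.3157, so P(H) = 0.3157/(1+0.3157) ≈ 0.24.

P(H) = 0.24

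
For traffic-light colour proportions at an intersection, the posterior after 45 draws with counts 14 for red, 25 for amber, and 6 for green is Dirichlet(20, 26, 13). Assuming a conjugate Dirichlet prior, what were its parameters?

For a Dirichlet(α) prior with multinomial counts c, the posterior is Dirichlet(α + c) componentwise.
Subtract each count from the matching posterior parameter: 20−14=6, 26−25=1, 13−6=7.

Dirichlet(6, 1, 7)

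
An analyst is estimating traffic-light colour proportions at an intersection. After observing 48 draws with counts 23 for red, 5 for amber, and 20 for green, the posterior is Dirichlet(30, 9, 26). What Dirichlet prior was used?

Dirichlet(7, 4, 6)

For a Dirichlet(α) prior with multinomial counts c, the posterior is Dirichlet(α + c) componentwise.
Subtract each count from the matching posterior parameter: 30−23=7, 9−5=4, 26−20=6.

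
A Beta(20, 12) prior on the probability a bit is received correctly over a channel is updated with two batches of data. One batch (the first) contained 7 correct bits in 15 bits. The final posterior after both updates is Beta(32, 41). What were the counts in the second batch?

Sequential conjugate updates are equivalent to a single update on the pooled data, so total successes = posterior α − prior α and total failures = posterior β − prior β.
Total across both batches: 32−20=12 correct bits, 41−12=29 errors.
Subtract the first batch: 12−7=5 correct bits and 29−8=21 errors.

5 correct bits and 21 errors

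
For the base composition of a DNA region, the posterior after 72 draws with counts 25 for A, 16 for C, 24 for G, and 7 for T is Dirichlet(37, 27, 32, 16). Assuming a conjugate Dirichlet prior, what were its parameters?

For a Dirichlet(α) prior with multinomial counts c, the posterior is Dirichlet(α + c) componentwise.
Subtract each count from the matching posterior parameter: 37−25=12, 27−16=11, 32−24=8, 16−7=9.

Dirichlet(12, 11, 8, 9)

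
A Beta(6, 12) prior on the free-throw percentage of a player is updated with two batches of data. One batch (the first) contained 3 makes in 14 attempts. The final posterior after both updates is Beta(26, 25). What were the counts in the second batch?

17 makes and 2 misses

Because Beta–binomial updating is additive in the counts, the combined data contributed (α_post−α_prior, β_post−β_prior) successes and failures.
Total across both batches: 26−6=20 makes, 25−12=13 misses.
Subtract the first batch: 20−3=17 makes and 13−11=2 misses.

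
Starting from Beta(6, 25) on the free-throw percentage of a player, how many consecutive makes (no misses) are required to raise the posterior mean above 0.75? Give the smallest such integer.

k = 70

After k makes and 0 misses the posterior is Beta(6+k, 25), with mean (6+k)/(6+25+k).
Set (6+k)/(31+k) > 0.75 and solve: k > (0.75·31 − 6)/(1 − 0.75) = 69.000.
The smallest integer exceeding 69.000 is 70, and checking k=70: (76)/(101) = 0.7525 > 0.75.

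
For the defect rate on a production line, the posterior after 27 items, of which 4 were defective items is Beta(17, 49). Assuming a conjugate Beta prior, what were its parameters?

Under Beta–binomial conjugacy the posterior parameters are (a+s, b+f).
So a = 17 − 4 = 13 and b = 49 − 23 = 26.

Beta(13, 26)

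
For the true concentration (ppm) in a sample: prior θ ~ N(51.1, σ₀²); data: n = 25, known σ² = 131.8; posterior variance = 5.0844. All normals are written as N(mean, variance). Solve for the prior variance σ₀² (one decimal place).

σ₀² = 142.9

Posterior precision equals prior precision plus data precision: 1/σ_n² = 1/σ₀² + n/σ².
So 1/σ₀² = 1/5.0844 − 25/131.8 = 0.196680 − 0.189681 = 0.006999.
Hence σ₀² = 1/0.006999 ≈ 142.9.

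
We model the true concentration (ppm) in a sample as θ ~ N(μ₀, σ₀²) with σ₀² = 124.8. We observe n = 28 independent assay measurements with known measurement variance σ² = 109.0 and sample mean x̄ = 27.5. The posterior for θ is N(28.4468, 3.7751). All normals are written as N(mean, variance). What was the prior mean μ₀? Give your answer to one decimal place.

μ₀ = 58.8

The posterior mean is a precision-weighted average: μ_n = (τ₀μ₀ + τ_data·x̄)/(τ₀+τ_data), with τ₀=1/σ₀² and τ_data=n/σ².
Here τ₀ = 1/124.8 = 0.008013 and τ_data = 28/109.0 = 0.256881, so τ_n = 0.264894.
Rearranging for μ₀: μ₀ = (μ_n·τ_n − τ_data·x̄)/τ₀ = (28.4468·0.264894 − 0.256881·27.5) / 0.008013 = 0.471159/0.008013 ≈ 58.8.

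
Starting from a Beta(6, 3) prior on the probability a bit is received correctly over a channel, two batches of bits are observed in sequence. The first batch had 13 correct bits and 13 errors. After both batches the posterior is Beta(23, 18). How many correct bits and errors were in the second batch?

Sequential conjugate updates are equivalent to a single update on the pooled data, so total successes = posterior α − prior α and total failures = posterior β − prior β.
Total across both batches: 23−6=17 correct bits, 18−3=15 errors.
Subtract the first batch: 17−13=4 correct bits and 15−13=2 errors.

4 correct bits and 2 errors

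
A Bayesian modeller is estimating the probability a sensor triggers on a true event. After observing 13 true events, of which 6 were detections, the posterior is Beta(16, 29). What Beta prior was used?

Beta(10, 22)

Beta is conjugate to the binomial likelihood: posterior = Beta(a+s, b+f).
So a = 16 − 6 = 10 and b = 29 − 7 = 22.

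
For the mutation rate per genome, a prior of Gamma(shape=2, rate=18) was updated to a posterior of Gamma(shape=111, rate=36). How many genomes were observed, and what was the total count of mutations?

n = 18 genomes with total 109 mutations

Gamma–Poisson conjugacy: posterior shape = α + Σxᵢ, posterior rate = β + n.
Matching: Σxᵢ = 111 − 2 = 109 and n = 36 − 18 = 18.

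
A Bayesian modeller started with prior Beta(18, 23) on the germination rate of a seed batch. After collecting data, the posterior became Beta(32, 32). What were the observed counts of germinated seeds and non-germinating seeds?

14 germinated seeds and 9 non-germinating seeds

A Beta(α, β) prior with s successes and f failures in binomial data gives a Beta(α+s, β+f) posterior.
Match parameters: s=32−18=14, f=32−23=9.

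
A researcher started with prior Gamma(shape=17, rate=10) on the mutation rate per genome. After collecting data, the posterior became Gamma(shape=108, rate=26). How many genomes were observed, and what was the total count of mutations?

A Gamma(α, β) prior (rate parametrization) on a Poisson rate with n observations summing to S gives posterior Gamma(α+S, β+n).
Matching: Σxᵢ = 108 − 17 = 91 and n = 26 − 10 = 16.

n = 16 genomes with total 91 mutations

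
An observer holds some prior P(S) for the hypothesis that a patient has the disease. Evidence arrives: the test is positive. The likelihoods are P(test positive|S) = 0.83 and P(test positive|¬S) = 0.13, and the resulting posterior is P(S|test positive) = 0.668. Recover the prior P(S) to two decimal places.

In odds form, posterior odds = prior odds × likelihood ratio, so prior odds = posterior odds ÷ LR.
Posterior odds = 0.668/(1−0.668) = 2.0120. LR = 0.83/0.13 = 6.3846.
Prior odds = 2.0120/6.3846 = 0.3151, so P(S) = 0.3151/(1+0.3151) ≈ 0.24.

P(S) = 0.24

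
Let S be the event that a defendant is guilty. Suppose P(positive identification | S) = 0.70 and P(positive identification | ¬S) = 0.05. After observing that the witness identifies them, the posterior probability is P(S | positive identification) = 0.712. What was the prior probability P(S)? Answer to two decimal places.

In odds form, posterior odds = prior odds × likelihood ratio, so prior odds = posterior odds ÷ LR.
Posterior odds = 0.712/(1−0.712) = 2.4722. LR = 0.70/0.05 = 14.0000.
Prior odds = 2.4722/14.0000 = 0.1766, so P(S) = 0.1766/(1+0.1766) ≈ 0.15.

P(S) = 0.15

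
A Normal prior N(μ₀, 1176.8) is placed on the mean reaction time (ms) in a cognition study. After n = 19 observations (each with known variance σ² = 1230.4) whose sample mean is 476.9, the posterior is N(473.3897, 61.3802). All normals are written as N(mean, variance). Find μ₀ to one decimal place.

μ₀ = 409.6

With known observation variance, the Normal–Normal posterior has precision τ_n = τ₀ + n/σ² and mean μ_n = (τ₀μ₀ + (n/σ²)x̄)/τ_n.
Here τ₀ = 1/1176.8 = 0.000850 and τ_data = 19/1230.4 = 0.015442, so τ_n = 0.016292.
Rearranging for μ₀: μ₀ = (μ_n·τ_n − τ_data·x̄)/τ₀ = (473.3897·0.016292 − 0.015442·476.9) / 0.000850 = 0.348175/0.000850 ≈ 409.6.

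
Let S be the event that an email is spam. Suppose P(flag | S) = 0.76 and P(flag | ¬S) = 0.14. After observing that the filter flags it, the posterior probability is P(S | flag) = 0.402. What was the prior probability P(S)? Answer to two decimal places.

P(S) = 0.11

In odds form, posterior odds = prior odds × likelihood ratio, so prior odds = posterior odds ÷ LR.
Posterior odds = 0.402/(1−0.402) = 0.6722. LR = 0.76/0.14 = 5.4286.
Prior odds = 0.6722/5.4286 = 0.1238, so P(S) = 0.1238/(1+0.1238) ≈ 0.11.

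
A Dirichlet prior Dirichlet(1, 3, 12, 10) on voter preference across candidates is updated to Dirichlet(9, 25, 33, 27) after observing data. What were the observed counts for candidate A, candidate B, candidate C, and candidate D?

counts (8, 22, 21, 17)

For a Dirichlet(α) prior with multinomial counts c, the posterior is Dirichlet(α + c) componentwise.
Counts are posterior − prior componentwise: 9−1=8, 25−3=22, 33−12=21, 27−10=17.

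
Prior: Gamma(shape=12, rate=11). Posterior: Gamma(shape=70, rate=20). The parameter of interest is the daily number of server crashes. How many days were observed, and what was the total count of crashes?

n = 9 days with total 58 crashes

Gamma–Poisson conjugacy: posterior shape = α + Σxᵢ, posterior rate = β + n.
Matching: Σxᵢ = 70 − 12 = 58 and n = 20 − 11 = 9.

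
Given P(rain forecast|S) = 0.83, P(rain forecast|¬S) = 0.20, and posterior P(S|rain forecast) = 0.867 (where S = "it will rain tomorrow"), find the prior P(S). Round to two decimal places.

Bayes' rule in odds form gives O(S|E) = O(S)·[P(E|S)/P(E|¬S)], hence O(S) = O(S|E)/LR.
Posterior odds = 0.867/(1−0.867) = 6.5188. LR = 0.83/0.20 = 4.1500.
Prior odds = 6.5188/4.1500 = 1.5708, so P(S) = 1.5708/(1+1.5708) ≈ 0.61.

P(S) = 0.61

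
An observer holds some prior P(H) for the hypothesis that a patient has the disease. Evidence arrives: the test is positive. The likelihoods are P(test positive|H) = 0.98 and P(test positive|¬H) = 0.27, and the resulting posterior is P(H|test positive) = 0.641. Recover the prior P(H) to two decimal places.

P(H) = 0.33

Bayes' rule in odds form gives O(H|E) = O(H)·[P(E|H)/P(E|¬H)], hence O(H) = O(H|E)/LR.
Posterior odds = 0.641/(1−0.641) = 1.7855. LR = 0.98/0.27 = 3.6296.
Prior odds = 1.7855/3.6296 = 0.4919, so P(H) = 0.4919/(1+0.4919) ≈ 0.33.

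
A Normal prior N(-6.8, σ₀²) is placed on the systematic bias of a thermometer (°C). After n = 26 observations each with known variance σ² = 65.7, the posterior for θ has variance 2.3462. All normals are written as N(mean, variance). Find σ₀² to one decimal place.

σ₀² = 32.8

Posterior precision equals prior precision plus data precision: 1/σ_n² = 1/σ₀² + n/σ².
So 1/σ₀² = 1/2.3462 − 26/65.7 = 0.426221 − 0.395738 = 0.030483.
Hence σ₀² = 1/0.030483 ≈ 32.8.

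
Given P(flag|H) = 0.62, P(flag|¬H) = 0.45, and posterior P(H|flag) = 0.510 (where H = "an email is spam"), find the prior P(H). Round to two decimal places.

P(H) = 0.43

Bayes' rule in odds form gives O(H|E) = O(H)·[P(E|H)/P(E|¬H)], hence O(H) = O(H|E)/LR.
Posterior odds = 0.510/(1−0.510) = 1.0408. LR = 0.62/0.45 = 1.3778.
Prior odds = 1.0408/1.3778 = 0.7554, so P(H) = 0.7554/(1+0.7554) ≈ 0.43.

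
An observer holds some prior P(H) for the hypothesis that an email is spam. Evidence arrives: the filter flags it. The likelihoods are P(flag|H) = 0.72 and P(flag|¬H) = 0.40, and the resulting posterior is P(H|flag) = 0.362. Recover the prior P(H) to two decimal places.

Bayes' rule in odds form gives O(H|E) = O(H)·[P(E|H)/P(E|¬H)], hence O(H) = O(H|E)/LR.
Posterior odds = 0.362/(1−0.362) = 0.5674. LR = 0.72/0.40 = 1.8000.
Prior odds = 0.5674/1.8000 = 0.3152, so P(H) = 0.3152/(1+0.3152) ≈ 0.24.

P(H) = 0.24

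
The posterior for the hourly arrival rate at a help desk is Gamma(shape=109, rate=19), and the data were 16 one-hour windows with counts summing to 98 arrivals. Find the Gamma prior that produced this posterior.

A Gamma(α, β) prior (rate parametrization) on a Poisson rate with n observations summing to S gives posterior Gamma(α+S, β+n).
So α = 109 − 98 = 11 and β = 19 − 16 = 3.

Gamma(shape=11, rate=3)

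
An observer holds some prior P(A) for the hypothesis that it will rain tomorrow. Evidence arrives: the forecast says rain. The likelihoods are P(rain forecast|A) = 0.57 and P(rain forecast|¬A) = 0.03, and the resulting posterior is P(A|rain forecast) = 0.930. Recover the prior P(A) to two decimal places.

P(A) = 0.41

Bayes' rule in odds form gives O(A|E) = O(A)·[P(E|A)/P(E|¬A)], hence O(A) = O(A|E)/LR.
Posterior odds = 0.930/(1−0.930) = 13.2857. LR = 0.57/0.03 = 19.0000.
Prior odds = 13.2857/19.0000 = 0.6992, so P(A) = 0.6992/(1+0.6992) ≈ 0.41.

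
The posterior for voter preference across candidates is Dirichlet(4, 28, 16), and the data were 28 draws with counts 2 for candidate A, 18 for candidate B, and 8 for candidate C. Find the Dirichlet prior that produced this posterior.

Dirichlet(2, 10, 8)

For a Dirichlet(α) prior with multinomial counts c, the posterior is Dirichlet(α + c) componentwise.
Subtract each count from the matching posterior parameter: 4−2=2, 28−18=10, 16−8=8.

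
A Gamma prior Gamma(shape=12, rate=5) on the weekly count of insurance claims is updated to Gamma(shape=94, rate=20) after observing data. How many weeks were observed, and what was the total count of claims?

Gamma–Poisson conjugacy: posterior shape = α + Σxᵢ, posterior rate = β + n.
Matching: Σxᵢ = 94 − 12 = 82 and n = 20 − 5 = 15.

n = 15 weeks with total 82 claims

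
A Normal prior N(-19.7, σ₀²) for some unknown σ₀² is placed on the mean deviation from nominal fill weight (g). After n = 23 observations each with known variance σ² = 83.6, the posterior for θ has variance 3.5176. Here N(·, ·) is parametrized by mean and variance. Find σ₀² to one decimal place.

σ₀² = 109.1

Posterior precision equals prior precision plus data precision: 1/σ_n² = 1/σ₀² + n/σ².
So 1/σ₀² = 1/3.5176 − 23/83.6 = 0.284285 − 0.275120 = 0.009165.
Hence σ₀² = 1/0.009165 ≈ 109.1.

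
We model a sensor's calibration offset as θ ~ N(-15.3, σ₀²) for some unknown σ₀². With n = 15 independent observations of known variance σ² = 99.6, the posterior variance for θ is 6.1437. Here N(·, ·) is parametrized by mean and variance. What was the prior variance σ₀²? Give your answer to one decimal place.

σ₀² = 82.2

Posterior precision equals prior precision plus data precision: 1/σ_n² = 1/σ₀² + n/σ².
So 1/σ₀² = 1/6.1437 − 15/99.6 = 0.162768 − 0.150602 = 0.012166.
Hence σ₀² = 1/0.012166 ≈ 82.2.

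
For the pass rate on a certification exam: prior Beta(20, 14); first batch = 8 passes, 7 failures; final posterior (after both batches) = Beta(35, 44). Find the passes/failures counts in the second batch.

7 passes and 23 failures

Sequential conjugate updates are equivalent to a single update on the pooled data, so total successes = posterior α − prior α and total failures = posterior β − prior β.
Total across both batches: 35−20=15 passes, 44−14=30 failures.
Subtract the first batch: 15−8=7 passes and 30−7=23 failures.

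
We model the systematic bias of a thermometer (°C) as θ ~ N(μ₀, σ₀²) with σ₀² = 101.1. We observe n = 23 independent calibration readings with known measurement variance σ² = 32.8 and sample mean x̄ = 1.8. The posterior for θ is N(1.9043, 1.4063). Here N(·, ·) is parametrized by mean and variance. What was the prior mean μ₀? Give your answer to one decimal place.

μ₀ = 9.3

The posterior mean is a precision-weighted average: μ_n = (τ₀μ₀ + τ_data·x̄)/(τ₀+τ_data), with τ₀=1/σ₀² and τ_data=n/σ².
Here τ₀ = 1/101.1 = 0.009891 and τ_data = 23/32.8 = 0.701220, so τ_n = 0.711111.
Rearranging for μ₀: μ₀ = (μ_n·τ_n − τ_data·x̄)/τ₀ = (1.9043·0.711111 − 0.701220·1.8) / 0.009891 = 0.091973/0.009891 ≈ 9.3.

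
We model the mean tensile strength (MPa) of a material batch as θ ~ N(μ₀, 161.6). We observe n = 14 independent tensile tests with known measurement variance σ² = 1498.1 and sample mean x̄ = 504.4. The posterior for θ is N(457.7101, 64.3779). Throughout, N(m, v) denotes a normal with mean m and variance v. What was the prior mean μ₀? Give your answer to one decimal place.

μ₀ = 387.2

The posterior mean is a precision-weighted average: μ_n = (τ₀μ₀ + τ_data·x̄)/(τ₀+τ_data), with τ₀=1/σ₀² and τ_data=n/σ².
Here τ₀ = 1/161.6 = 0.006188 and τ_data = 14/1498.1 = 0.009345, so τ_n = 0.015533.
Rearranging for μ₀: μ₀ = (μ_n·τ_n − τ_data·x̄)/τ₀ = (457.7101·0.015533 − 0.009345·504.4) / 0.006188 = 2.395993/0.006188 ≈ 387.2.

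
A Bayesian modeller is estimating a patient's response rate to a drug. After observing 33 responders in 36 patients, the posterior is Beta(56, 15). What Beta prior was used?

A Beta(a, b) prior with s successes and f failures in binomial data gives a Beta(a+s, b+f) posterior.
So a = 56 − 33 = 23 and b = 15 − 3 = 12.

Beta(23, 12)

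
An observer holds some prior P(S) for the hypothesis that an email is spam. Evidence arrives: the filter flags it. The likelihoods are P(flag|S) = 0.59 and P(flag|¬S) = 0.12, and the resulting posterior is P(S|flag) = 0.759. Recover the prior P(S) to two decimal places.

P(S) = 0.39

Bayes' rule in odds form gives O(S|E) = O(S)·[P(E|S)/P(E|¬S)], hence O(S) = O(S|E)/LR.
Posterior odds = 0.759/(1−0.759) = 3.1494. LR = 0.59/0.12 = 4.9167.
Prior odds = 3.1494/4.9167 = 0.6406, so P(S) = 0.6406/(1+0.6406) ≈ 0.39.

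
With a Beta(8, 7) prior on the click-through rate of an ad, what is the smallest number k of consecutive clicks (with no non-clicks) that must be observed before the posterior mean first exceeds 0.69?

k = 8

After k clicks and 0 non-clicks the posterior is Beta(8+k, 7), with mean (8+k)/(8+7+k).
Set (8+k)/(15+k) > 0.69 and solve: k > (0.69·15 − 8)/(1 − 0.69) = 7.581.
The smallest integer exceeding 7.581 is 8, and checking k=8: (16)/(23) = 0.6957 > 0.69.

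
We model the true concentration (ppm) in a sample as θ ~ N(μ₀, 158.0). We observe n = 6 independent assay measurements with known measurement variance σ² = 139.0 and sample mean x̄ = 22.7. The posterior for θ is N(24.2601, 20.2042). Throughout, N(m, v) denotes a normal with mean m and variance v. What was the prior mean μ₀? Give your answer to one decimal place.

μ₀ = 34.9

With known observation variance, the Normal–Normal posterior has precision τ_n = τ₀ + n/σ² and mean μ_n = (τ₀μ₀ + (n/σ²)x̄)/τ_n.
Here τ₀ = 1/158.0 = 0.006329 and τ_data = 6/139.0 = 0.043165, so τ_n = 0.049494.
Rearranging for μ₀: μ₀ = (μ_n·τ_n − τ_data·x̄)/τ₀ = (24.2601·0.049494 − 0.043165·22.7) / 0.006329 = 0.220884/0.006329 ≈ 34.9.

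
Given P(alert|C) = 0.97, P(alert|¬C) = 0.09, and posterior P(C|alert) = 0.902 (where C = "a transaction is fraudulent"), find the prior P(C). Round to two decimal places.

P(C) = 0.46

In odds form, posterior odds = prior odds × likelihood ratio, so prior odds = posterior odds ÷ LR.
Posterior odds = 0.902/(1−0.902) = 9.2041. LR = 0.97/0.09 = 10.7778.
Prior odds = 9.2041/10.7778 = 0.8540, so P(C) = 0.8540/(1+0.8540) ≈ 0.46.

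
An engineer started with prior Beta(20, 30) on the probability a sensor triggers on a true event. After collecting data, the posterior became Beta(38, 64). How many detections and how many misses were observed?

Under Beta–binomial conjugacy the posterior parameters are (a+s, b+f).
So s = 38 − 20 = 18 and f = 64 − 30 = 34.

18 detections and 34 misses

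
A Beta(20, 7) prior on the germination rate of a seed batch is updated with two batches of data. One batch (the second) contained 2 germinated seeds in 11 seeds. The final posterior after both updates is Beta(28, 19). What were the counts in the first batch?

6 germinated seeds and 3 non-germinating seeds

Sequential conjugate updates are equivalent to a single update on the pooled data, so total successes = posterior α − prior α and total failures = posterior β − prior β.
Total across both batches: 28−20=8 germinated seeds, 19−7=12 non-germinating seeds.
Subtract the second batch: 8−2=6 germinated seeds and 12−9=3 non-germinating seeds.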